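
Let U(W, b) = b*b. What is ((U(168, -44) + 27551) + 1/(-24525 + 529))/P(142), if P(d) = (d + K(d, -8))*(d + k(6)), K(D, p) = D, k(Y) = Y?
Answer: 707570051/1008599872 ≈ 0.70154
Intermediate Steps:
U(W, b) = b**2
P(d) = 2*d*(6 + d) (P(d) = (d + d)*(d + 6) = (2*d)*(6 + d) = 2*d*(6 + d))
((U(168, -44) + 27551) + 1/(-24525 + 529))/P(142) = (((-44)**2 + 27551) + 1/(-24525 + 529))/((2*142*(6 + 142))) = ((1936 + 27551) + 1/(-23996))/((2*142*148)) = (29487 - 1/23996)/42032 = (707570051/23996)*(1/42032) = 707570051/1008599872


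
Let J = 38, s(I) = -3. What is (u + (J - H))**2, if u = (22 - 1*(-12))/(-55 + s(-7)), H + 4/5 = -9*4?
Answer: 115799121/21025 ≈ 5507.7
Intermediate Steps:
H = -184/5 (H = -4/5 - 9*4 = -4/5 - 36 = -184/5 ≈ -36.800)
u = -17/29 (u = (22 - 1*(-12))/(-55 - 3) = (22 + 12)/(-58) = 34*(-1/58) = -17/29 ≈ -0.58621)
(u + (J - H))**2 = (-17/29 + (38 - 1*(-184/5)))**2 = (-17/29 + (38 + 184/5))**2 = (-17/29 + 374/5)**2 = (10761/145)**2 = 115799121/21025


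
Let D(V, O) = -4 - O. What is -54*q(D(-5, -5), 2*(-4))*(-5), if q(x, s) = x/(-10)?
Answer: -27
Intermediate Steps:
q(x, s) = -x/10 (q(x, s) = x*(-1/10) = -x/10)
-54*q(D(-5, -5), 2*(-4))*(-5) = -(-27)*(-4 - 1*(-5))/5*(-5) = -(-27)*(-4 + 5)/5*(-5) = -(-27)/5*(-5) = -54*(-1/10)*(-5) = (27/5)*(-5) = -27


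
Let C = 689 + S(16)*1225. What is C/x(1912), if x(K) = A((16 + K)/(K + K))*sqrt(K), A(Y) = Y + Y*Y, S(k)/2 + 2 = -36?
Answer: -22086229*sqrt(478)/173279 ≈ -2786.7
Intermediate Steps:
S(k) = -76 (S(k) = -4 + 2*(-36) = -4 - 72 = -76)
C = -92411 (C = 689 - 76*1225 = 689 - 93100 = -92411)
A(Y) = Y + Y**2
x(K) = (1 + (16 + K)/(2*K))*(16 + K)/(2*sqrt(K)) (x(K) = (((16 + K)/(K + K))*(1 + (16 + K)/(K + K)))*sqrt(K) = (((16 + K)/((2*K)))*(1 + (16 + K)/((2*K))))*sqrt(K) = (((16 + K)*(1/(2*K)))*(1 + (16 + K)*(1/(2*K))))*sqrt(K) = (((16 + K)/(2*K))*(1 + (16 + K)/(2*K)))*sqrt(K) = ((1 + (16 + K)/(2*K))*(16 + K)/(2*K))*sqrt(K) = (1 + (16 + K)/(2*K))*(16 + K)/(2*sqrt(K)))
C/x(1912) = -92411*15296*sqrt(478)/((16 + 1912)*(16 + 3*1912)) = -92411*1912*sqrt(478)/(241*(16 + 5736)) = -92411*239*sqrt(478)/173279 = -22086229*sqrt(478)/173279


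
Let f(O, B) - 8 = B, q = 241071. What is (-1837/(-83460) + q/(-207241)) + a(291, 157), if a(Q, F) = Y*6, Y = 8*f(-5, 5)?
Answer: 10773173244697/17296333860 ≈ 622.86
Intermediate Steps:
f(O, B) = 8 + B
Y = 104 (Y = 8*(8 + 5) = 8*13 = 104)
a(Q, F) = 624 (a(Q, F) = 104*6 = 624)
(-1837/(-83460) + q/(-207241)) + a(291, 157) = (-1837/(-83460) + 241071/(-207241)) + 624 = (-1837*(-1/83460) + 241071*(-1/207241)) + 624 = (1837/83460 - 241071/207241) + 624 = -19739083943/17296333860 + 624 = 10773173244697/17296333860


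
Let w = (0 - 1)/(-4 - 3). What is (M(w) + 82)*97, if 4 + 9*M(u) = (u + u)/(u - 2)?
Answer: 102820/13 ≈ 7909.2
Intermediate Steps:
w = 1/7 (w = -1/(-7) = -1*(-1/7) = 1/7 ≈ 0.14286)
M(u) = -4/9 + 2*u/(9*(-2 + u)) (M(u) = -4/9 + ((u + u)/(u - 2))/9 = -4/9 + ((2*u)/(-2 + u))/9 = -4/9 + (2*u/(-2 + u))/9 = -4/9 + 2*u/(9*(-2 + u)))
(M(w) + 82)*97 = (2*(4 - 1*1/7)/(9*(-2 + 1/7)) + 82)*97 = (2*(4 - 1/7)/(9*(-13/7)) + 82)*97 = ((2/9)*(-7/13)*(27/7) + 82)*97 = (-6/13 + 82)*97 = (1060/13)*97 = 102820/13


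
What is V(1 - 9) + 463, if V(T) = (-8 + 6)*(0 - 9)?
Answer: 481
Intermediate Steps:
V(T) = 18 (V(T) = -2*(-9) = 18)
V(1 - 9) + 463 = 18 + 463 = 481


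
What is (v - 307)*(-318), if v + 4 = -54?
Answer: 116070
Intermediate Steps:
v = -58 (v = -4 - 54 = -58)
(v - 307)*(-318) = (-58 - 307)*(-318) = -365*(-318) = 116070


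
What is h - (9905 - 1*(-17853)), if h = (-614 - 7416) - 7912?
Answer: -43700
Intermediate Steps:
h = -15942 (h = -8030 - 7912 = -15942)
h - (9905 - 1*(-17853)) = -15942 - (9905 - 1*(-17853)) = -15942 - (9905 + 17853) = -15942 - 1*27758 = -15942 - 27758 = -43700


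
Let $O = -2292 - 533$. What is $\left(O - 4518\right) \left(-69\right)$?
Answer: $506667$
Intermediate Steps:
$O = -2825$
$\left(O - 4518\right) \left(-69\right) = \left(-2825 - 4518\right) \left(-69\right) = \left(-7343\right) \left(-69\right) = 506667$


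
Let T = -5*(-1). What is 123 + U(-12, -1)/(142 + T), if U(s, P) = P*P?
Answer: 18082/147 ≈ 123.01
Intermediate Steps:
U(s, P) = P²
T = 5
123 + U(-12, -1)/(142 + T) = 123 + (-1)²/(142 + 5) = 123 + 1/147 = 18082/147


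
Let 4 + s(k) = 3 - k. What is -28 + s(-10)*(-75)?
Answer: -703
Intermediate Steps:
s(k) = -1 - k (s(k) = -4 + (3 - k) = -1 - k)
-28 + s(-10)*(-75) = -28 + (-1 - 1*(-10))*(-75) = -28 + (-1 + 10)*(-75) = -28 + 9*(-75) = -28 - 675 = -703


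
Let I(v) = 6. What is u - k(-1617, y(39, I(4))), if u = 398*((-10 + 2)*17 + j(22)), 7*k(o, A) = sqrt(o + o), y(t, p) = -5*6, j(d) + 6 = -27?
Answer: -67262 - I*sqrt(66) ≈ -67262.0 - 8.124*I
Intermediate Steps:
j(d) = -33 (j(d) = -6 - 27 = -33)
y(t, p) = -30
k(o, A) = sqrt(2)*sqrt(o)/7 (k(o, A) = sqrt(o + o)/7 = sqrt(2*o)/7 = (sqrt(2)*sqrt(o))/7 = sqrt(2)*sqrt(o)/7)
u = -67262 (u = 398*((-10 + 2)*17 - 33) = 398*(-8*17 - 33) = 398*(-136 - 33) = 398*(-169) = -67262)
u - k(-1617, y(39, I(4))) = -67262 - sqrt(2)*sqrt(-1617)/7 = -67262 - sqrt(2)*7*I*sqrt(33)/7 = -67262 - I*sqrt(66)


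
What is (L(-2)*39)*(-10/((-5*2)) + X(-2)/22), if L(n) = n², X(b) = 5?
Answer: 2106/11 ≈ 191.45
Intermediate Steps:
(L(-2)*39)*(-10/((-5*2)) + X(-2)/22) = ((-2)²*39)*(-10/((-5*2)) + 5/22) = (4*39)*(-10/(-10) + 5*(1/22)) = 156*(-10*(-⅒) + 5/22) = 156*(1 + 5/22) = 156*(27/22) = 2106/11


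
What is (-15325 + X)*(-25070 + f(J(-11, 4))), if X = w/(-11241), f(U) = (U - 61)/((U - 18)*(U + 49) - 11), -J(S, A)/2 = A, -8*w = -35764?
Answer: 3100947185378237/8071038 ≈ 3.8421e+8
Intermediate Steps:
w = 8941/2 (w = -⅛*(-35764) = 8941/2 ≈ 4470.5)
J(S, A) = -2*A
f(U) = (-61 + U)/(-11 + (-18 + U)*(49 + U)) (f(U) = (-61 + U)/((-18 + U)*(49 + U) - 11) = (-61 + U)/(-11 + (-18 + U)*(49 + U)))
X = -8941/22482 (X = (8941/2)/(-11241) = (8941/2)*(-1/11241) = -8941/22482 ≈ -0.39770)
(-15325 + X)*(-25070 + f(J(-11, 4))) = (-15325 - 8941/22482)*(-25070 + (-61 - 2*4)/(-893 + (-2*4)² + 31*(-2*4))) = -344545591*(-25070 + (-61 - 8)/(-893 + (-8)² + 31*(-8)))/22482 = -344545591*(-25070 - 69/(-893 + 64 - 248))/22482 = -344545591*(-25070 - 69/(-1077))/22482 = -344545591*(-25070 - 1/1077*(-69))/22482 = -344545591*(-25070 + 23/359)/22482 = -344545591/22482*(-9000107/359) = 3100947185378237/8071038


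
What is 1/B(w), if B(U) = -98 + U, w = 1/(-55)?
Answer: -55/5391 ≈ -0.010202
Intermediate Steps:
w = -1/55 ≈ -0.018182
1/B(w) = 1/(-98 - 1/55) = 1/(-5391/55) = -55/5391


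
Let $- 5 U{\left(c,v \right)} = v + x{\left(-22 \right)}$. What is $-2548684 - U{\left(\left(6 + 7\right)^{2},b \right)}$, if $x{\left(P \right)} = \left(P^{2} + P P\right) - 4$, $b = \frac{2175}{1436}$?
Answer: $- \frac{18298164641}{7180} \approx -2.5485 \cdot 10^{6}$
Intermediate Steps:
$b = \frac{2175}{1436}$ ($b = 2175 \cdot \frac{1}{1436} = \frac{2175}{1436} \approx 1.5146$)
$x{\left(P \right)} = -4 + 2 P^{2}$ ($x{\left(P \right)} = \left(P^{2} + P^{2}\right) - 4 = 2 P^{2} - 4 = -4 + 2 P^{2}$)
$U{\left(c,v \right)} = - \frac{964}{5} - \frac{v}{5}$ ($U{\left(c,v \right)} = - \frac{v - \left(4 - 2 \left(-22\right)^{2}\right)}{5} = - \frac{v + \left(-4 + 2 \cdot 484\right)}{5} = - \frac{v + \left(-4 + 968\right)}{5} = - \frac{v + 964}{5} = - \frac{964 + v}{5} = - \frac{964}{5} - \frac{v}{5}$)
$-2548684 - U{\left(\left(6 + 7\right)^{2},b \right)} = -2548684 - \left(- \frac{964}{5} - \frac{435}{1436}\right) = -2548684 - - \frac{1386479}{7180} = -2548684 + \frac{1386479}{7180} = - \frac{18298164641}{7180}$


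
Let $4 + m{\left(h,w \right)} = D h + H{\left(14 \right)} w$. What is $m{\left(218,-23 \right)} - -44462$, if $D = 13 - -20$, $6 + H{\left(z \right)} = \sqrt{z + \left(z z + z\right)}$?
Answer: $51790 - 92 \sqrt{14} \approx 51446.0$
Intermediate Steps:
$H{\left(z \right)} = -6 + \sqrt{z^{2} + 2 z}$ ($H{\left(z \right)} = -6 + \sqrt{z + \left(z z + z\right)} = -6 + \sqrt{z + \left(z^{2} + z\right)} = -6 + \sqrt{z + \left(z + z^{2}\right)} = -6 + \sqrt{z^{2} + 2 z}$)
$D = 33$ ($D = 13 + 20 = 33$)
$m{\left(h,w \right)} = -4 + 33 h + w \left(-6 + 4 \sqrt{14}\right)$ ($m{\left(h,w \right)} = -4 + \left(33 h + \left(-6 + \sqrt{14 \left(2 + 14\right)}\right) w\right) = -4 + \left(33 h + \left(-6 + \sqrt{14 \cdot 16}\right) w\right) = -4 + \left(33 h + \left(-6 + \sqrt{224}\right) w\right) = -4 + \left(33 h + \left(-6 + 4 \sqrt{14}\right) w\right) = -4 + \left(33 h + w \left(-6 + 4 \sqrt{14}\right)\right) = -4 + 33 h + w \left(-6 + 4 \sqrt{14}\right)$)
$m{\left(218,-23 \right)} - -44462 = \left(-4 + 33 \cdot 218 - - 46 \left(3 - 2 \sqrt{14}\right)\right) - -44462 = \left(-4 + 7194 + \left(138 - 92 \sqrt{14}\right)\right) + 44462 = \left(7328 - 92 \sqrt{14}\right) + 44462 = 51790 - 92 \sqrt{14}$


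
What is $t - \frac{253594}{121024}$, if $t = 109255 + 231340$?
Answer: $\frac{20609957843}{60512} \approx 3.4059 \cdot 10^{5}$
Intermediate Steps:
$t = 340595$
$t - \frac{253594}{121024} = 340595 - \frac{253594}{121024} = 340595 - \frac{126797}{60512} = \frac{20609957843}{60512}$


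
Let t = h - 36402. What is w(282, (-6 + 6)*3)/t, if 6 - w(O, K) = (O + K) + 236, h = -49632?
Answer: 256/43017 ≈ 0.0059511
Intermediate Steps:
w(O, K) = -230 - K - O (w(O, K) = 6 - ((O + K) + 236) = 6 - ((K + O) + 236) = 6 - (236 + K + O) = 6 + (-236 - K - O) = -230 - K - O)
t = -86034 (t = -49632 - 36402 = -86034)
w(282, (-6 + 6)*3)/t = (-230 - (-6 + 6)*3 - 1*282)/(-86034) = (-230 - 0*3 - 282)*(-1/86034) = (-230 - 1*0 - 282)*(-1/86034) = (-230 + 0 - 282)*(-1/86034) = -512*(-1/86034) = 256/43017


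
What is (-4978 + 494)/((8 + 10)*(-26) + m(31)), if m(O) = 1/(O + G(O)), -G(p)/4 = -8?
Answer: 282492/29483 ≈ 9.5815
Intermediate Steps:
G(p) = 32 (G(p) = -4*(-8) = 32)
m(O) = 1/(32 + O) (m(O) = 1/(O + 32) = 1/(32 + O))
(-4978 + 494)/((8 + 10)*(-26) + m(31)) = (-4978 + 494)/((8 + 10)*(-26) + 1/(32 + 31)) = -4484/(18*(-26) + 1/63) = -4484/(-468 + 1/63) = -4484/(-29483/63) = -4484*(-63/29483) = 282492/29483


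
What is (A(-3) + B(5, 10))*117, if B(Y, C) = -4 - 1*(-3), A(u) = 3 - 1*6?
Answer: -468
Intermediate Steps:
A(u) = -3 (A(u) = 3 - 6 = -3)
B(Y, C) = -1 (B(Y, C) = -4 + 3 = -1)
(A(-3) + B(5, 10))*117 = (-3 - 1)*117 = -4*117 = -468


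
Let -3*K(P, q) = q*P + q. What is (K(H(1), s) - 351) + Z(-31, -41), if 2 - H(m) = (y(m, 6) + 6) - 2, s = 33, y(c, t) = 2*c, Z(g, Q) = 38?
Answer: -280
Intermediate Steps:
H(m) = -2 - 2*m (H(m) = 2 - ((2*m + 6) - 2) = 2 - ((6 + 2*m) - 2) = 2 - (4 + 2*m) = 2 + (-4 - 2*m) = -2 - 2*m)
K(P, q) = -q/3 - P*q/3 (K(P, q) = -(q*P + q)/3 = -(P*q + q)/3 = -(q + P*q)/3 = -q/3 - P*q/3)
(K(H(1), s) - 351) + Z(-31, -41) = (-⅓*33*(1 + (-2 - 2*1)) - 351) + 38 = (-⅓*33*(1 + (-2 - 2)) - 351) + 38 = (-⅓*33*(1 - 4) - 351) + 38 = (-⅓*33*(-3) - 351) + 38 = (33 - 351) + 38 = -318 + 38 = -280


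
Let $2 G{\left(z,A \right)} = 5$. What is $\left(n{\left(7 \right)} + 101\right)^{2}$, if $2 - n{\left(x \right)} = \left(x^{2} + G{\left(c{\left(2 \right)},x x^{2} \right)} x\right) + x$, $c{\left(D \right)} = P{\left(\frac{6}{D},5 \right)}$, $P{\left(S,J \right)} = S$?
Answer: $\frac{3481}{4} \approx 870.25$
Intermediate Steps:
$c{\left(D \right)} = \frac{6}{D}$
$G{\left(z,A \right)} = \frac{5}{2}$ ($G{\left(z,A \right)} = \frac{1}{2} \cdot 5 = \frac{5}{2}$)
$n{\left(x \right)} = 2 - x^{2} - \frac{7 x}{2}$ ($n{\left(x \right)} = 2 - \left(\left(x^{2} + \frac{5 x}{2}\right) + x\right) = 2 - \left(x^{2} + \frac{7 x}{2}\right) = 2 - x^{2} - \frac{7 x}{2}$)
$\left(n{\left(7 \right)} + 101\right)^{2} = \left(\left(2 - 7^{2} - \frac{49}{2}\right) + 101\right)^{2} = \left(\left(2 - 49 - \frac{49}{2}\right) + 101\right)^{2} = \left(- \frac{143}{2} + 101\right)^{2} = \left(\frac{59}{2}\right)^{2} = \frac{3481}{4}$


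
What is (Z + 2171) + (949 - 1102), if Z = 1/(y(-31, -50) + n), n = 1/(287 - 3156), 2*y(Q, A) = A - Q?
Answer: 110001496/54513 ≈ 2017.9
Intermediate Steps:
y(Q, A) = A/2 - Q/2 (y(Q, A) = (A - Q)/2 = A/2 - Q/2)
n = -1/2869 (n = 1/(-2869) = -1/2869 ≈ -0.00034855)
Z = -5738/54513 (Z = 1/(((1/2)*(-50) - 1/2*(-31)) - 1/2869) = 1/((-25 + 31/2) - 1/2869) = 1/(-19/2 - 1/2869) = 1/(-54513/5738) = -5738/54513 ≈ -0.10526)
(Z + 2171) + (949 - 1102) = (-5738/54513 + 2171) + (949 - 1102) = 118341985/54513 - 153 = 110001496/54513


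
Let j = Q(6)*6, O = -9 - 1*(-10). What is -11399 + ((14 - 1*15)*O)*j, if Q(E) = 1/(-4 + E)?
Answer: -11402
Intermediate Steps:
O = 1 (O = -9 + 10 = 1)
j = 3 (j = 6/(-4 + 6) = 6/2 = (½)*6 = 3)
-11399 + ((14 - 1*15)*O)*j = -11399 + ((14 - 1*15)*1)*3 = -11399 + ((14 - 15)*1)*3 = -11399 - 1*1*3 = -11399 - 1*3 = -11399 - 3 = -11402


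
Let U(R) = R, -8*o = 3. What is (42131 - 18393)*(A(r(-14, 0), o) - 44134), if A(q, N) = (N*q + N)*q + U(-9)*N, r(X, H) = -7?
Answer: -4191786599/4 ≈ -1.0479e+9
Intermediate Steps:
o = -3/8 (o = -⅛*3 = -3/8 ≈ -0.37500)
A(q, N) = -9*N + q*(N + N*q) (A(q, N) = (N*q + N)*q - 9*N = (N + N*q)*q - 9*N = q*(N + N*q) - 9*N = -9*N + q*(N + N*q))
(42131 - 18393)*(A(r(-14, 0), o) - 44134) = (42131 - 18393)*(-3*(-9 - 7 + (-7)²)/8 - 44134) = 23738*(-3*(-9 - 7 + 49)/8 - 44134) = 23738*(-3/8*33 - 44134) = 23738*(-99/8 - 44134) = 23738*(-353171/8) = -4191786599/4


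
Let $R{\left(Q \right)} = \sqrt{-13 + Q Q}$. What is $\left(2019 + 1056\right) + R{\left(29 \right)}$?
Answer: $3075 + 6 \sqrt{23} \approx 3103.8$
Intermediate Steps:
$R{\left(Q \right)} = \sqrt{-13 + Q^{2}}$
$\left(2019 + 1056\right) + R{\left(29 \right)} = \left(2019 + 1056\right) + \sqrt{-13 + 29^{2}} = 3075 + \sqrt{-13 + 841} = 3075 + \sqrt{828} = 3075 + 6 \sqrt{23}$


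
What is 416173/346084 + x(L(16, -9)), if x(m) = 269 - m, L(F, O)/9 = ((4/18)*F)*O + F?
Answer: 143348865/346084 ≈ 414.20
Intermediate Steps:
L(F, O) = 9*F + 2*F*O (L(F, O) = 9*(((4/18)*F)*O + F) = 9*(((4*(1/18))*F)*O + F) = 9*((2*F/9)*O + F) = 9*(2*F*O/9 + F) = 9*(F + 2*F*O/9) = 9*F + 2*F*O)
416173/346084 + x(L(16, -9)) = 416173/346084 + (269 - 16*(9 + 2*(-9))) = 416173*(1/346084) + (269 - 16*(9 - 18)) = 416173/346084 + (269 - 16*(-9)) = 416173/346084 + (269 - 1*(-144)) = 416173/346084 + (269 + 144) = 416173/346084 + 413 = 143348865/346084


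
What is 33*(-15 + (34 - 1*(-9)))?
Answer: 924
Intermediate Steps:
33*(-15 + (34 - 1*(-9))) = 33*(-15 + (34 + 9)) = 33*(-15 + 43) = 33*28 = 924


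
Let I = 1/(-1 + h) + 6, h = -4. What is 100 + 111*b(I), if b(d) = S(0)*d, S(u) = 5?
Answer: 3319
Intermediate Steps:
I = 29/5 (I = 1/(-1 - 4) + 6 = 1/(-5) + 6 = -⅕ + 6 = 29/5 ≈ 5.8000)
b(d) = 5*d
100 + 111*b(I) = 100 + 111*(5*(29/5)) = 100 + 111*29 = 100 + 3219 = 3319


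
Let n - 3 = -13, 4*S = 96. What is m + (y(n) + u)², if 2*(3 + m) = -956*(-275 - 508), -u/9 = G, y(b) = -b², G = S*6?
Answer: 2323087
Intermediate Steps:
S = 24 (S = (¼)*96 = 24)
n = -10 (n = 3 - 13 = -10)
G = 144 (G = 24*6 = 144)
u = -1296 (u = -9*144 = -1296)
m = 374271 (m = -3 + (-956*(-275 - 508))/2 = -3 + (-956*(-783))/2 = -3 + (½)*748548 = -3 + 374274 = 374271)
m + (y(n) + u)² = 374271 + (-1*(-10)² - 1296)² = 374271 + (-1*100 - 1296)² = 374271 + (-100 - 1296)² = 374271 + (-1396)² = 374271 + 1948816 = 2323087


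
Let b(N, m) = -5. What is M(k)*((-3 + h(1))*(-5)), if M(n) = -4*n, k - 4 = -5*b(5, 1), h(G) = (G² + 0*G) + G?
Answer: -580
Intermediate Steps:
h(G) = G + G² (h(G) = (G² + 0) + G = G² + G = G + G²)
k = 29 (k = 4 - 5*(-5) = 4 + 25 = 29)
M(k)*((-3 + h(1))*(-5)) = (-4*29)*((-3 + 1*(1 + 1))*(-5)) = -116*(-3 + 1*2)*(-5) = -116*(-3 + 2)*(-5) = -(-116)*(-5) = -116*5 = -580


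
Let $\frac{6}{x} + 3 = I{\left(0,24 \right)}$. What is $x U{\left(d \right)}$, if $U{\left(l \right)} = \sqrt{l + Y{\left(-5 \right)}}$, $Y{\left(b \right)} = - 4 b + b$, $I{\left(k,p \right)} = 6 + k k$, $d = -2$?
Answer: $2 \sqrt{13} \approx 7.2111$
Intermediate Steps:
$I{\left(k,p \right)} = 6 + k^{2}$
$x = 2$ ($x = \frac{6}{-3 + \left(6 + 0^{2}\right)} = \frac{6}{-3 + \left(6 + 0\right)} = \frac{6}{-3 + 6} = \frac{6}{3} = 6 \cdot \frac{1}{3} = 2$)
$Y{\left(b \right)} = - 3 b$
$U{\left(l \right)} = \sqrt{15 + l}$ ($U{\left(l \right)} = \sqrt{l - -15} = \sqrt{l + 15} = \sqrt{15 + l}$)
$x U{\left(d \right)} = 2 \sqrt{15 - 2} = 2 \sqrt{13}$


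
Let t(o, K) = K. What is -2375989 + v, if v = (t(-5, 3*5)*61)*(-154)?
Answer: -2516899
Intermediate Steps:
v = -140910 (v = ((3*5)*61)*(-154) = (15*61)*(-154) = 915*(-154) = -140910)
-2375989 + v = -2375989 - 140910 = -2516899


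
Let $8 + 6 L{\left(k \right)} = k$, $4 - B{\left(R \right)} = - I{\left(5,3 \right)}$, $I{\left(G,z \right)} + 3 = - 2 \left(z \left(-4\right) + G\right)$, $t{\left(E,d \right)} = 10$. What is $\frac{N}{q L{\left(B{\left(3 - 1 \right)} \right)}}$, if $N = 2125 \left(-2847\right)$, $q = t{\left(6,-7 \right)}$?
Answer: $- \frac{3629925}{7} \approx -5.1856 \cdot 10^{5}$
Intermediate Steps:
$q = 10$
$I{\left(G,z \right)} = -3 - 2 G + 8 z$ ($I{\left(G,z \right)} = -3 - 2 \left(z \left(-4\right) + G\right) = -3 - 2 \left(- 4 z + G\right) = -3 - 2 \left(G - 4 z\right) = -3 - \left(- 8 z + 2 G\right) = -3 - 2 G + 8 z$)
$B{\left(R \right)} = 15$ ($B{\left(R \right)} = 4 - - (-3 - 10 + 8 \cdot 3) = 4 - - (-3 - 10 + 24) = 4 - \left(-1\right) 11 = 4 - -11 = 4 + 11 = 15$)
$L{\left(k \right)} = - \frac{4}{3} + \frac{k}{6}$
$N = -6049875$
$\frac{N}{q L{\left(B{\left(3 - 1 \right)} \right)}} = - \frac{6049875}{10 \left(- \frac{4}{3} + \frac{1}{6} \cdot 15\right)} = - \frac{6049875}{10 \left(- \frac{4}{3} + \frac{5}{2}\right)} = - \frac{6049875}{10 \cdot \frac{7}{6}} = - \frac{6049875}{\frac{35}{3}} = \left(-6049875\right) \frac{3}{35} = - \frac{3629925}{7}$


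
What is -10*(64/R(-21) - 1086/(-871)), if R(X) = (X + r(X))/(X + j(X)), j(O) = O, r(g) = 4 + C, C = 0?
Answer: -23597100/14807 ≈ -1593.6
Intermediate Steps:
r(g) = 4 (r(g) = 4 + 0 = 4)
R(X) = (4 + X)/(2*X) (R(X) = (X + 4)/(X + X) = (4 + X)/((2*X)) = (4 + X)*(1/(2*X)) = (4 + X)/(2*X))
-10*(64/R(-21) - 1086/(-871)) = -10*(64/(((½)*(4 - 21)/(-21))) - 1086/(-871)) = -10*(64/(((½)*(-1/21)*(-17))) - 1086*(-1/871)) = -10*(64/(17/42) + 1086/871) = -10*(64*(42/17) + 1086/871) = -10*(2688/17 + 1086/871) = -10*2359710/14807 = -23597100/14807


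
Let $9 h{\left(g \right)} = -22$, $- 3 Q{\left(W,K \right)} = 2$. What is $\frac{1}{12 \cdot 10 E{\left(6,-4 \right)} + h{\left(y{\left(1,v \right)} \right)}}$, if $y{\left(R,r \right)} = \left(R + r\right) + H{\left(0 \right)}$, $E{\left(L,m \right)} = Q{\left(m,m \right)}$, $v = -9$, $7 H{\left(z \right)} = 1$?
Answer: $- \frac{9}{742} \approx -0.012129$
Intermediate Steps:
$Q{\left(W,K \right)} = - \frac{2}{3}$ ($Q{\left(W,K \right)} = \left(- \frac{1}{3}\right) 2 = - \frac{2}{3}$)
$H{\left(z \right)} = \frac{1}{7}$ ($H{\left(z \right)} = \frac{1}{7} \cdot 1 = \frac{1}{7}$)
$E{\left(L,m \right)} = - \frac{2}{3}$
$y{\left(R,r \right)} = \frac{1}{7} + R + r$ ($y{\left(R,r \right)} = \left(R + r\right) + \frac{1}{7} = \frac{1}{7} + R + r$)
$h{\left(g \right)} = - \frac{22}{9}$ ($h{\left(g \right)} = \frac{1}{9} \left(-22\right) = - \frac{22}{9}$)
$\frac{1}{12 \cdot 10 E{\left(6,-4 \right)} + h{\left(y{\left(1,v \right)} \right)}} = \frac{1}{12 \cdot 10 \left(- \frac{2}{3}\right) - \frac{22}{9}} = \frac{1}{120 \left(- \frac{2}{3}\right) - \frac{22}{9}} = \frac{1}{-80 - \frac{22}{9}} = \frac{1}{- \frac{742}{9}} = - \frac{9}{742}$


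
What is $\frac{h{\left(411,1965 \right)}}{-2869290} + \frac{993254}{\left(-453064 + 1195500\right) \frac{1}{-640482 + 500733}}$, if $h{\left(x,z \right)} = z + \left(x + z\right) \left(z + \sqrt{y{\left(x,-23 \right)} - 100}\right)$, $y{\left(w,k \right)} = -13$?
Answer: $- \frac{3318990517916636}{17752201587} - \frac{44 i \sqrt{113}}{53135} \approx -1.8696 \cdot 10^{5} - 0.0088026 i$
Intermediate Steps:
$h{\left(x,z \right)} = z + \left(x + z\right) \left(z + i \sqrt{113}\right)$ ($h{\left(x,z \right)} = z + \left(x + z\right) \left(z + \sqrt{-13 - 100}\right) = z + \left(x + z\right) \left(z + \sqrt{-113}\right) = z + \left(x + z\right) \left(z + i \sqrt{113}\right)$)
$\frac{h{\left(411,1965 \right)}}{-2869290} + \frac{993254}{\left(-453064 + 1195500\right) \frac{1}{-640482 + 500733}} = \frac{1965 + 1965^{2} + 411 \cdot 1965 + i 411 \sqrt{113} + i 1965 \sqrt{113}}{-2869290} + \frac{993254}{\left(-453064 + 1195500\right) \frac{1}{-640482 + 500733}} = \left(1965 + 3861225 + 807615 + 411 i \sqrt{113} + 1965 i \sqrt{113}\right) \left(- \frac{1}{2869290}\right) + \frac{993254}{742436 \frac{1}{-139749}} = \left(4670805 + 2376 i \sqrt{113}\right) \left(- \frac{1}{2869290}\right) + \frac{993254}{742436 \left(- \frac{1}{139749}\right)} = \left(- \frac{311387}{191286} - \frac{44 i \sqrt{113}}{53135}\right) + \frac{993254}{- \frac{742436}{139749}} = \left(- \frac{311387}{191286} - \frac{44 i \sqrt{113}}{53135}\right) + 993254 \left(- \frac{139749}{742436}\right) = \left(- \frac{311387}{191286} - \frac{44 i \sqrt{113}}{53135}\right) - \frac{69403126623}{371218} = - \frac{3318990517916636}{17752201587} - \frac{44 i \sqrt{113}}{53135}$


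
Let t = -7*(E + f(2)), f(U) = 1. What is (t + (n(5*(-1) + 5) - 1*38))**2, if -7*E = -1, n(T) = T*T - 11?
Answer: 3249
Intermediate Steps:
n(T) = -11 + T**2 (n(T) = T**2 - 11 = -11 + T**2)
E = 1/7 (E = -1/7*(-1) = 1/7 ≈ 0.14286)
t = -8 (t = -7*(1/7 + 1) = -7*8/7 = -8)
(t + (n(5*(-1) + 5) - 1*38))**2 = (-8 + ((-11 + (5*(-1) + 5)**2) - 1*38))**2 = (-8 + ((-11 + (-5 + 5)**2) - 38))**2 = (-8 + ((-11 + 0**2) - 38))**2 = (-8 + ((-11 + 0) - 38))**2 = (-8 + (-11 - 38))**2 = (-8 - 49)**2 = (-57)**2 = 3249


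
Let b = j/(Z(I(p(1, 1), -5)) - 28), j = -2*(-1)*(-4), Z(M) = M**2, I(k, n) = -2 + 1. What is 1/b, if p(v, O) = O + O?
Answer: 27/8 ≈ 3.3750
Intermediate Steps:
p(v, O) = 2*O
I(k, n) = -1
j = -8 (j = 2*(-4) = -8)
b = 8/27 (b = -8/((-1)**2 - 28) = -8/(1 - 28) = -8/(-27) = -1/27*(-8) = 8/27 ≈ 0.29630)
1/b = 1/(8/27) = 27/8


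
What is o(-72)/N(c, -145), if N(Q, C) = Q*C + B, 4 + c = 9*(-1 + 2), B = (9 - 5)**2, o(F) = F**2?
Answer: -5184/709 ≈ -7.3117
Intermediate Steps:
B = 16 (B = 4**2 = 16)
c = 5 (c = -4 + 9*(-1 + 2) = -4 + 9*1 = -4 + 9 = 5)
N(Q, C) = 16 + C*Q (N(Q, C) = Q*C + 16 = C*Q + 16 = 16 + C*Q)
o(-72)/N(c, -145) = (-72)**2/(16 - 145*5) = 5184/(16 - 725) = 5184/(-709) = 5184*(-1/709) = -5184/709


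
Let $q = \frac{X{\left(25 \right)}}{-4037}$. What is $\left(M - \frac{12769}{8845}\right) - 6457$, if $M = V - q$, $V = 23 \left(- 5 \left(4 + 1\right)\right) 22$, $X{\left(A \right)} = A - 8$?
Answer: $- \frac{682310110443}{35707265} \approx -19108.0$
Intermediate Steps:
$X{\left(A \right)} = -8 + A$ ($X{\left(A \right)} = A - 8 = -8 + A$)
$q = - \frac{17}{4037}$ ($q = \frac{-8 + 25}{-4037} = 17 \left(- \frac{1}{4037}\right) = - \frac{17}{4037} \approx -0.004211$)
$V = -12650$ ($V = 23 \left(\left(-5\right) 5\right) 22 = 23 \left(-25\right) 22 = \left(-575\right) 22 = -12650$)
$M = - \frac{51068033}{4037}$ ($M = -12650 - - \frac{17}{4037} = -12650 + \frac{17}{4037} = - \frac{51068033}{4037} \approx -12650.0$)
$\left(M - \frac{12769}{8845}\right) - 6457 = \left(- \frac{51068033}{4037} - \frac{12769}{8845}\right) - 6457 = - \frac{451748300338}{35707265} - 6457 = - \frac{682310110443}{35707265}$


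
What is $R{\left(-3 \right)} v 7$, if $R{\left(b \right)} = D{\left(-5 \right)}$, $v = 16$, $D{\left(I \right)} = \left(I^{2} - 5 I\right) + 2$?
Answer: $5824$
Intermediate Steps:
$D{\left(I \right)} = 2 + I^{2} - 5 I$
$R{\left(b \right)} = 52$ ($R{\left(b \right)} = 2 + \left(-5\right)^{2} - -25 = 2 + 25 + 25 = 52$)
$R{\left(-3 \right)} v 7 = 52 \cdot 16 \cdot 7 = 832 \cdot 7 = 5824$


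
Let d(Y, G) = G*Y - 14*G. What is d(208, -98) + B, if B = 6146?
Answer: -12866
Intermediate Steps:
d(Y, G) = -14*G + G*Y
d(208, -98) + B = -98*(-14 + 208) + 6146 = -98*194 + 6146 = -19012 + 6146 = -12866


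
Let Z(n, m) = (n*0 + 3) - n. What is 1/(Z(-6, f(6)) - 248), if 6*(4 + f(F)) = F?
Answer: -1/239 ≈ -0.0041841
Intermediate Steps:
f(F) = -4 + F/6
Z(n, m) = 3 - n (Z(n, m) = (0 + 3) - n = 3 - n)
1/(Z(-6, f(6)) - 248) = 1/((3 - 1*(-6)) - 248) = 1/((3 + 6) - 248) = 1/(9 - 248) = 1/(-239) = -1/239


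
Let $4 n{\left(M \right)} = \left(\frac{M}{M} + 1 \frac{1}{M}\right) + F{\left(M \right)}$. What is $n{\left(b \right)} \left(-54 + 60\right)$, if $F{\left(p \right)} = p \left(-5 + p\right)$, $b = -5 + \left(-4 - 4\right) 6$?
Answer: $\frac{244461}{53} \approx 4612.5$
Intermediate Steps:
$b = -53$ ($b = -5 - 48 = -53$)
$n{\left(M \right)} = \frac{1}{4} + \frac{1}{4 M} + \frac{M \left(-5 + M\right)}{4}$ ($n{\left(M \right)} = \frac{\left(\frac{M}{M} + 1 \frac{1}{M}\right) + M \left(-5 + M\right)}{4} = \frac{\left(1 + \frac{1}{M}\right) + M \left(-5 + M\right)}{4} = \frac{1 + \frac{1}{M} + M \left(-5 + M\right)}{4} = \frac{1}{4} + \frac{1}{4 M} + \frac{M \left(-5 + M\right)}{4}$)
$n{\left(b \right)} \left(-54 + 60\right) = \frac{1 - 53 \left(1 - 53 \left(-5 - 53\right)\right)}{4 \left(-53\right)} \left(-54 + 60\right) = \frac{1}{4} \left(- \frac{1}{53}\right) \left(1 - 53 \left(1 - -3074\right)\right) 6 = \frac{1}{4} \left(- \frac{1}{53}\right) \left(1 - 53 \left(1 + 3074\right)\right) 6 = \frac{1}{4} \left(- \frac{1}{53}\right) \left(1 - 162975\right) 6 = \frac{1}{4} \left(- \frac{1}{53}\right) \left(-162974\right) 6 = \frac{81487}{106} \cdot 6 = \frac{244461}{53}$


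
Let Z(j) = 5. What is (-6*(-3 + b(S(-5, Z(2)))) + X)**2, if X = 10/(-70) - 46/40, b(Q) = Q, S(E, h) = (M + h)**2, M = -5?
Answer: 5470921/19600 ≈ 279.13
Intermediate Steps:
S(E, h) = (-5 + h)**2
X = -181/140 (X = 10*(-1/70) - 46*1/40 = -1/7 - 23/20 = -181/140 ≈ -1.2929)
(-6*(-3 + b(S(-5, Z(2)))) + X)**2 = (-6*(-3 + (-5 + 5)**2) - 181/140)**2 = (-6*(-3 + 0**2) - 181/140)**2 = (-6*(-3 + 0) - 181/140)**2 = (-6*(-3) - 181/140)**2 = (18 - 181/140)**2 = (2339/140)**2 = 5470921/19600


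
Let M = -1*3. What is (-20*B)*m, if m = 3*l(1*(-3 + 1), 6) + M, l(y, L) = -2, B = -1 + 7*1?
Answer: 1080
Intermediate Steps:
B = 6 (B = -1 + 7 = 6)
M = -3
m = -9 (m = 3*(-2) - 3 = -6 - 3 = -9)
(-20*B)*m = -20*6*(-9) = -120*(-9) = 1080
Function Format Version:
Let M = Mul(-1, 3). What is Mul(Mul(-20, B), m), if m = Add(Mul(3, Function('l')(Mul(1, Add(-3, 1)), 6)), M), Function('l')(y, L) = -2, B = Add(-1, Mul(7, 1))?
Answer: 1080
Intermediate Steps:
B = 6 (B = Add(-1, 7) = 6)
M = -3
m = -9 (m = Add(Mul(3, -2), -3) = Add(-6, -3) = -9)
Mul(Mul(-20, B), m) = Mul(Mul(-20, 6), -9) = Mul(-120, -9) = 1080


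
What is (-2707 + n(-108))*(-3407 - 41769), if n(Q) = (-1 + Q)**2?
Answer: -414444624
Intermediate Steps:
(-2707 + n(-108))*(-3407 - 41769) = (-2707 + (-1 - 108)**2)*(-3407 - 41769) = (-2707 + (-109)**2)*(-45176) = (-2707 + 11881)*(-45176) = 9174*(-45176) = -414444624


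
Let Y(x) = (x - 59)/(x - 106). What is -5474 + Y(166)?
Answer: -328333/60 ≈ -5472.2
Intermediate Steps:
Y(x) = (-59 + x)/(-106 + x)
-5474 + Y(166) = -5474 + (-59 + 166)/(-106 + 166) = -5474 + 107/60 = -328333/60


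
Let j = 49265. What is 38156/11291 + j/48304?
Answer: 2399338539/545400464 ≈ 4.3992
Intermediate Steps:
38156/11291 + j/48304 = 38156/11291 + 49265/48304 = 2399338539/545400464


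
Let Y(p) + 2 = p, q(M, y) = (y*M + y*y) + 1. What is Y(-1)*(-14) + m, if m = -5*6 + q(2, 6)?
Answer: 61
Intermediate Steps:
q(M, y) = 1 + y**2 + M*y (q(M, y) = (M*y + y**2) + 1 = (y**2 + M*y) + 1 = 1 + y**2 + M*y)
m = 19 (m = -5*6 + (1 + 6**2 + 2*6) = -30 + (1 + 36 + 12) = -30 + 49 = 19)
Y(p) = -2 + p
Y(-1)*(-14) + m = (-2 - 1)*(-14) + 19 = -3*(-14) + 19 = 42 + 19 = 61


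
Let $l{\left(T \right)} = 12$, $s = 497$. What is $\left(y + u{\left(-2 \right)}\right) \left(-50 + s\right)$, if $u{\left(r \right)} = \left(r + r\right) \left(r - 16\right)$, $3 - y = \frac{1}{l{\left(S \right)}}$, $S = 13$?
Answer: $\frac{133951}{4} \approx 33488.0$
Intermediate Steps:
$y = \frac{35}{12}$ ($y = 3 - \frac{1}{12} = \frac{35}{12} \approx 2.9167$)
$u{\left(r \right)} = 2 r \left(-16 + r\right)$
$\left(y + u{\left(-2 \right)}\right) \left(-50 + s\right) = \left(\frac{35}{12} + 2 \left(-2\right) \left(-16 - 2\right)\right) \left(-50 + 497\right) = \left(\frac{35}{12} + 2 \left(-2\right) \left(-18\right)\right) 447 = \left(\frac{35}{12} + 72\right) 447 = \frac{899}{12} \cdot 447 = \frac{133951}{4}$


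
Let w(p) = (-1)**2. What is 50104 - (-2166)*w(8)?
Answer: 52270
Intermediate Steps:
w(p) = 1
50104 - (-2166)*w(8) = 50104 - (-2166) = 50104 - 1*(-2166) = 50104 + 2166 = 52270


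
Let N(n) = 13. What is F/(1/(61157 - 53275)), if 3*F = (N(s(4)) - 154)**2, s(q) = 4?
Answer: 52234014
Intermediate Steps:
F = 6627 (F = (13 - 154)**2/3 = (1/3)*(-141)**2 = (1/3)*19881 = 6627)
F/(1/(61157 - 53275)) = 6627/(1/(61157 - 53275)) = 6627/(1/7882) = 6627*7882 = 52234014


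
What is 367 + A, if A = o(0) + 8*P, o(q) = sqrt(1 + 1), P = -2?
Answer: 351 + sqrt(2) ≈ 352.41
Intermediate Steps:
o(q) = sqrt(2)
A = -16 + sqrt(2) (A = sqrt(2) + 8*(-2) = sqrt(2) - 16 = -16 + sqrt(2) ≈ -14.586)
367 + A = 367 + (-16 + sqrt(2)) = 351 + sqrt(2)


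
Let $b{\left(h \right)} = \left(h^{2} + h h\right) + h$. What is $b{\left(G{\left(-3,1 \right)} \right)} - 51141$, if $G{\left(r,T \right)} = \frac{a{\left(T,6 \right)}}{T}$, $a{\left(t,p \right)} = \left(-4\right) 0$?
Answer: $-51141$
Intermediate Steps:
$a{\left(t,p \right)} = 0$
$G{\left(r,T \right)} = 0$ ($G{\left(r,T \right)} = \frac{0}{T} = 0$)
$b{\left(h \right)} = h + 2 h^{2}$ ($b{\left(h \right)} = \left(h^{2} + h^{2}\right) + h = 2 h^{2} + h = h + 2 h^{2}$)
$b{\left(G{\left(-3,1 \right)} \right)} - 51141 = 0 \left(1 + 2 \cdot 0\right) - 51141 = 0 \left(1 + 0\right) - 51141 = 0 \cdot 1 - 51141 = 0 - 51141 = -51141$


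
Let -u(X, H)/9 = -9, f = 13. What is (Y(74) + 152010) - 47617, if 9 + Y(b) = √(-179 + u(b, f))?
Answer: 104384 + 7*I*√2 ≈ 1.0438e+5 + 9.8995*I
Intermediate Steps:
u(X, H) = 81 (u(X, H) = -9*(-9) = 81)
Y(b) = -9 + 7*I*√2 (Y(b) = -9 + √(-179 + 81) = -9 + √(-98) = -9 + 7*I*√2)
(Y(74) + 152010) - 47617 = ((-9 + 7*I*√2) + 152010) - 47617 = (152001 + 7*I*√2) - 47617 = 104384 + 7*I*√2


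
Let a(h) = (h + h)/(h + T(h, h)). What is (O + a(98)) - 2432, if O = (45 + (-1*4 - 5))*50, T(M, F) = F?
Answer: -631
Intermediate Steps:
a(h) = 1 (a(h) = (h + h)/(h + h) = (2*h)/((2*h)) = (2*h)*(1/(2*h)) = 1)
O = 1800 (O = (45 + (-4 - 5))*50 = (45 - 9)*50 = 36*50 = 1800)
(O + a(98)) - 2432 = (1800 + 1) - 2432 = 1801 - 2432 = -631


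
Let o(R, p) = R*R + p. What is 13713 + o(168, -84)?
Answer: 41853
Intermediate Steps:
o(R, p) = p + R² (o(R, p) = R² + p = p + R²)
13713 + o(168, -84) = 13713 + (-84 + 168²) = 13713 + (-84 + 28224) = 13713 + 28140 = 41853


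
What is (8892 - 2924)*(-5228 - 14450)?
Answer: -117438304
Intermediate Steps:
(8892 - 2924)*(-5228 - 14450) = 5968*(-19678) = -117438304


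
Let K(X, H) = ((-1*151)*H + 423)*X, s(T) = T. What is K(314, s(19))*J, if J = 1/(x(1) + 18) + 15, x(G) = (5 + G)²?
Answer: -311441842/27 ≈ -1.1535e+7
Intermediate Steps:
K(X, H) = X*(423 - 151*H) (K(X, H) = (-151*H + 423)*X = (423 - 151*H)*X = X*(423 - 151*H))
J = 811/54 (J = 1/((5 + 1)² + 18) + 15 = 1/(6² + 18) + 15 = 1/(36 + 18) + 15 = 1/54 + 15 = 811/54 ≈ 15.019)
K(314, s(19))*J = (314*(423 - 151*19))*(811/54) = (314*(423 - 2869))*(811/54) = (314*(-2446))*(811/54) = -768044*811/54 = -311441842/27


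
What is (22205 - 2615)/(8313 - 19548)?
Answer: -1306/749 ≈ -1.7437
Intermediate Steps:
(22205 - 2615)/(8313 - 19548) = 19590/(-11235) = 19590*(-1/11235) = -1306/749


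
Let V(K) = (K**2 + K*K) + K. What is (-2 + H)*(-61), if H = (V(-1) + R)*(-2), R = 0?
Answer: 244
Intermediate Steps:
V(K) = K + 2*K**2 (V(K) = (K**2 + K**2) + K = 2*K**2 + K = K + 2*K**2)
H = -2 (H = (-(1 + 2*(-1)) + 0)*(-2) = (-(1 - 2) + 0)*(-2) = (-1*(-1) + 0)*(-2) = (1 + 0)*(-2) = 1*(-2) = -2)
(-2 + H)*(-61) = (-2 - 2)*(-61) = -4*(-61) = 244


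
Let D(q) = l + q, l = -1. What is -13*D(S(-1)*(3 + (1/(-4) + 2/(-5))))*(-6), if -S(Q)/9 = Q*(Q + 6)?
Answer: 16341/2 ≈ 8170.5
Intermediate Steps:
S(Q) = -9*Q*(6 + Q) (S(Q) = -9*Q*(Q + 6) = -9*Q*(6 + Q))
D(q) = -1 + q
-13*D(S(-1)*(3 + (1/(-4) + 2/(-5))))*(-6) = -13*(-1 + (-9*(-1)*(6 - 1))*(3 + (1/(-4) + 2/(-5))))*(-6) = -13*(-1 + (-9*(-1)*5)*(3 + (1*(-1/4) + 2*(-1/5))))*(-6) = -13*(-1 + 45*(3 + (-1/4 - 2/5)))*(-6) = -13*(-1 + 45*(3 - 13/20))*(-6) = -13*(-1 + 45*(47/20))*(-6) = -13*(-1 + 423/4)*(-6) = -13*419/4*(-6) = -5447/4*(-6) = 16341/2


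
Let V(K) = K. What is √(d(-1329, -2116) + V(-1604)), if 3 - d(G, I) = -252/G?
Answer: I*√314231861/443 ≈ 40.015*I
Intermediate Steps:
d(G, I) = 3 + 252/G (d(G, I) = 3 - (-252)/G = 3 + 252/G)
√(d(-1329, -2116) + V(-1604)) = √((3 + 252/(-1329)) - 1604) = √((3 + 252*(-1/1329)) - 1604) = √((3 - 84/443) - 1604) = √(1245/443 - 1604) = √(-709327/443) = I*√314231861/443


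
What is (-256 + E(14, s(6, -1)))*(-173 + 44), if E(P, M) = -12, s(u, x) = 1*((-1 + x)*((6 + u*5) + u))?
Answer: 34572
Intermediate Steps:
s(u, x) = (-1 + x)*(6 + 6*u) (s(u, x) = 1*((-1 + x)*((6 + 5*u) + u)) = 1*((-1 + x)*(6 + 6*u)) = (-1 + x)*(6 + 6*u))
(-256 + E(14, s(6, -1)))*(-173 + 44) = (-256 - 12)*(-173 + 44) = -268*(-129) = 34572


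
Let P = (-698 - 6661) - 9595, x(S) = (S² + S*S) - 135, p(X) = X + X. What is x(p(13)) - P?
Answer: 18171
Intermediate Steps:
p(X) = 2*X
x(S) = -135 + 2*S² (x(S) = (S² + S²) - 135 = 2*S² - 135 = -135 + 2*S²)
P = -16954 (P = -7359 - 9595 = -16954)
x(p(13)) - P = (-135 + 2*(2*13)²) - 1*(-16954) = (-135 + 2*26²) + 16954 = (-135 + 2*676) + 16954 = (-135 + 1352) + 16954 = 1217 + 16954 = 18171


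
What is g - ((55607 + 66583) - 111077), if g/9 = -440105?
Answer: -3972058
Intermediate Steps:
g = -3960945 (g = 9*(-440105) = -3960945)
g - ((55607 + 66583) - 111077) = -3960945 - ((55607 + 66583) - 111077) = -3960945 - (122190 - 111077) = -3960945 - 1*11113 = -3960945 - 11113 = -3972058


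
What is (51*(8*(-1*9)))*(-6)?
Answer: 22032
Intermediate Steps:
(51*(8*(-1*9)))*(-6) = (51*(8*(-9)))*(-6) = (51*(-72))*(-6) = -3672*(-6) = 22032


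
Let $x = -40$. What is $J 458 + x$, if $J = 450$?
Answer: $206060$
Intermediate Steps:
$J 458 + x = 450 \cdot 458 - 40 = 206100 - 40 = 206060$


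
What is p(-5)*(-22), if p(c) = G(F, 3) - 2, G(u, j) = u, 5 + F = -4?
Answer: 242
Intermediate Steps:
F = -9 (F = -5 - 4 = -9)
p(c) = -11 (p(c) = -9 - 2 = -11)
p(-5)*(-22) = -11*(-22) = 242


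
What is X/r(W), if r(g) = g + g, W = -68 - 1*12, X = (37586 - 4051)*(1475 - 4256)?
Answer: 18652167/32 ≈ 5.8288e+5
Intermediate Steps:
X = -93260835 (X = 33535*(-2781) = -93260835)
W = -80 (W = -68 - 12 = -80)
r(g) = 2*g
X/r(W) = -93260835/(2*(-80)) = -93260835/(-160) = -93260835*(-1/160) = 18652167/32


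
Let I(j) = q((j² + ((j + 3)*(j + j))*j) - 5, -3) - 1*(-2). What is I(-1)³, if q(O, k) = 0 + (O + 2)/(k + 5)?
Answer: 27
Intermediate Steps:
q(O, k) = (2 + O)/(5 + k) (q(O, k) = 0 + (2 + O)/(5 + k) = (2 + O)/(5 + k))
I(j) = ½ + j²/2 + j²*(3 + j) (I(j) = (2 + ((j² + ((j + 3)*(j + j))*j) - 5))/(5 - 3) - 1*(-2) = (2 + ((j² + ((3 + j)*(2*j))*j) - 5))/2 + 2 = (2 + ((j² + (2*j*(3 + j))*j) - 5))/2 + 2 = (2 + ((j² + 2*j²*(3 + j)) - 5))/2 + 2 = (2 + (-5 + j² + 2*j²*(3 + j)))/2 + 2 = (-3 + j² + 2*j²*(3 + j))/2 + 2 = (-3/2 + j²/2 + j²*(3 + j)) + 2 = ½ + j²/2 + j²*(3 + j))
I(-1)³ = (½ + (-1)³ + (7/2)*(-1)²)³ = (½ - 1 + (7/2)*1)³ = (½ - 1 + 7/2)³ = 3³ = 27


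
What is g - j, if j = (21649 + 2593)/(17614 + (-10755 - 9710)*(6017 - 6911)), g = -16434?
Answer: -150480595429/9156662 ≈ -16434.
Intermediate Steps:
j = 12121/9156662 (j = 24242/(17614 - 20465*(-894)) = 24242/(17614 + 18295710) = 24242/18313324 = 24242*(1/18313324) = 12121/9156662 ≈ 0.0013237)
g - j = -16434 - 1*12121/9156662 = -16434 - 12121/9156662 = -150480595429/9156662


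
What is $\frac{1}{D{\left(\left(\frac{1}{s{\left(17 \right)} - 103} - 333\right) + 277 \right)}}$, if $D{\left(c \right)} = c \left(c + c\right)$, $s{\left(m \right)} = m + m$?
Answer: $\frac{4761}{29876450} \approx 0.00015936$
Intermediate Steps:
$s{\left(m \right)} = 2 m$
$D{\left(c \right)} = 2 c^{2}$ ($D{\left(c \right)} = c 2 c = 2 c^{2}$)
$\frac{1}{D{\left(\left(\frac{1}{s{\left(17 \right)} - 103} - 333\right) + 277 \right)}} = \frac{1}{2 \left(\left(\frac{1}{2 \cdot 17 - 103} - 333\right) + 277\right)^{2}} = \frac{1}{2 \left(\left(\frac{1}{34 - 103} - 333\right) + 277\right)^{2}} = \frac{1}{2 \left(\left(\frac{1}{-69} - 333\right) + 277\right)^{2}} = \frac{1}{2 \left(\left(- \frac{1}{69} - 333\right) + 277\right)^{2}} = \frac{1}{2 \left(- \frac{22978}{69} + 277\right)^{2}} = \frac{1}{2 \left(- \frac{3865}{69}\right)^{2}} = \frac{1}{2 \cdot \frac{14938225}{4761}} = \frac{1}{\frac{29876450}{4761}} = \frac{4761}{29876450}$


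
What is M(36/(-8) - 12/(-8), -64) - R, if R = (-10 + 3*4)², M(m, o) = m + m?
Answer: -10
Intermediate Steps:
M(m, o) = 2*m
R = 4 (R = (-10 + 12)² = 2² = 4)
M(36/(-8) - 12/(-8), -64) - R = 2*(36/(-8) - 12/(-8)) - 1*4 = 2*(36*(-⅛) - 12*(-⅛)) - 4 = 2*(-9/2 + 3/2) - 4 = 2*(-3) - 4 = -6 - 4 = -10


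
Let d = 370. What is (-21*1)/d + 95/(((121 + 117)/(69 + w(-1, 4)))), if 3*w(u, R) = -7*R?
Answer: 1569214/66045 ≈ 23.760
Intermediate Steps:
w(u, R) = -7*R/3 (w(u, R) = (-7*R)/3 = -7*R/3)
(-21*1)/d + 95/(((121 + 117)/(69 + w(-1, 4)))) = -21*1/370 + 95/(((121 + 117)/(69 - 7/3*4))) = -21*1/370 + 95/((238/(69 - 28/3))) = -21/370 + 95/((238/(179/3))) = -21/370 + 95/((238*(3/179))) = -21/370 + 95/(714/179) = -21/370 + 95*(179/714) = -21/370 + 17005/714 = 1569214/66045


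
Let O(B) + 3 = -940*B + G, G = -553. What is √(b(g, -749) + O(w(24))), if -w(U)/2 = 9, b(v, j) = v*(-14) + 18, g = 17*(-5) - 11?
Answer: √17726 ≈ 133.14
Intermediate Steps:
g = -96 (g = -85 - 11 = -96)
b(v, j) = 18 - 14*v (b(v, j) = -14*v + 18 = 18 - 14*v)
w(U) = -18 (w(U) = -2*9 = -18)
O(B) = -556 - 940*B (O(B) = -3 + (-940*B - 553) = -3 + (-553 - 940*B) = -556 - 940*B)
√(b(g, -749) + O(w(24))) = √((18 - 14*(-96)) + (-556 - 940*(-18))) = √((18 + 1344) + (-556 + 16920)) = √(1362 + 16364) = √17726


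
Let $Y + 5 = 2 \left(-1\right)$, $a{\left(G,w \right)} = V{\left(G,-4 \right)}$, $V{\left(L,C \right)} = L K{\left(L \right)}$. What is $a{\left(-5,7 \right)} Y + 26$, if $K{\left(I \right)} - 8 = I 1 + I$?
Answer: $-44$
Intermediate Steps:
$K{\left(I \right)} = 8 + 2 I$ ($K{\left(I \right)} = 8 + \left(I 1 + I\right) = 8 + \left(I + I\right) = 8 + 2 I$)
$V{\left(L,C \right)} = L \left(8 + 2 L\right)$
$a{\left(G,w \right)} = 2 G \left(4 + G\right)$
$Y = -7$ ($Y = -5 + 2 \left(-1\right) = -5 - 2 = -7$)
$a{\left(-5,7 \right)} Y + 26 = 2 \left(-5\right) \left(4 - 5\right) \left(-7\right) + 26 = 2 \left(-5\right) \left(-1\right) \left(-7\right) + 26 = 10 \left(-7\right) + 26 = -70 + 26 = -44$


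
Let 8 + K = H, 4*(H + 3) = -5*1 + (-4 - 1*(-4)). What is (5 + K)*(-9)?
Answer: 261/4 ≈ 65.250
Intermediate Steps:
H = -17/4 (H = -3 + (-5*1 + (-4 - 1*(-4)))/4 = -3 + (-5 + (-4 + 4))/4 = -3 + (-5 + 0)/4 = -3 + (1/4)*(-5) = -3 - 5/4 = -17/4 ≈ -4.2500)
K = -49/4 (K = -8 - 17/4 = -49/4 ≈ -12.250)
(5 + K)*(-9) = (5 - 49/4)*(-9) = -29/4*(-9) = 261/4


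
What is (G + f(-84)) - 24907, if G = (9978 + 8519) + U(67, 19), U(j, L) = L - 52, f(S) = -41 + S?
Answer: -6568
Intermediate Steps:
U(j, L) = -52 + L
G = 18464 (G = (9978 + 8519) + (-52 + 19) = 18497 - 33 = 18464)
(G + f(-84)) - 24907 = (18464 + (-41 - 84)) - 24907 = (18464 - 125) - 24907 = 18339 - 24907 = -6568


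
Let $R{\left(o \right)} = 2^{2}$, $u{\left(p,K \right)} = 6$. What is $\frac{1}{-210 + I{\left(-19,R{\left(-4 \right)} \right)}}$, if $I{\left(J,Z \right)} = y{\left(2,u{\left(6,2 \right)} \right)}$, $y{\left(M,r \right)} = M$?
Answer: $- \frac{1}{208} \approx -0.0048077$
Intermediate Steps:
$R{\left(o \right)} = 4$
$I{\left(J,Z \right)} = 2$
$\frac{1}{-210 + I{\left(-19,R{\left(-4 \right)} \right)}} = \frac{1}{-210 + 2} = \frac{1}{-208} = - \frac{1}{208}$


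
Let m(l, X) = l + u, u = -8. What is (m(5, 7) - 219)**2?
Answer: 49284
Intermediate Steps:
m(l, X) = -8 + l (m(l, X) = l - 8 = -8 + l)
(m(5, 7) - 219)**2 = ((-8 + 5) - 219)**2 = (-3 - 219)**2 = (-222)**2 = 49284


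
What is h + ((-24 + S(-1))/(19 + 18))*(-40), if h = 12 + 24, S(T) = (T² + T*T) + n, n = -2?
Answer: 2292/37 ≈ 61.946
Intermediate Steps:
S(T) = -2 + 2*T² (S(T) = (T² + T*T) - 2 = (T² + T²) - 2 = 2*T² - 2 = -2 + 2*T²)
h = 36
h + ((-24 + S(-1))/(19 + 18))*(-40) = 36 + ((-24 + (-2 + 2*(-1)²))/(19 + 18))*(-40) = 36 + ((-24 + (-2 + 2*1))/37)*(-40) = 36 + ((-24 + (-2 + 2))*(1/37))*(-40) = 36 + ((-24 + 0)*(1/37))*(-40) = 36 - 24*1/37*(-40) = 36 - 24/37*(-40) = 36 + 960/37 = 2292/37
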